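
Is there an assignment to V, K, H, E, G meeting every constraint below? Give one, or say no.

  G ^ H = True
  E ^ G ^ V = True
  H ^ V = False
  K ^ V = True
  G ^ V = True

V: True, K: False, H: True, E: False, G: False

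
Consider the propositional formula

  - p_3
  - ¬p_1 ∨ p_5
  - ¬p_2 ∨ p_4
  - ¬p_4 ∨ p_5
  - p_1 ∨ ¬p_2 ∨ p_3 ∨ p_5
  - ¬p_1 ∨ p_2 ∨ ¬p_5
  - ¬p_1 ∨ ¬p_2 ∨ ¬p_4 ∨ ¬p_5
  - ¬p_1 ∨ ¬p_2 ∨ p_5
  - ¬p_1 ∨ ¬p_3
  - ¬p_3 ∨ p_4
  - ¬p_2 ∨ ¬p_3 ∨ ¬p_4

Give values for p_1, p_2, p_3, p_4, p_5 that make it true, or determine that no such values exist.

Unit clause (p_3) forces p_3 = True.
In (¬p_1 ∨ ¬p_3) only ¬p_1 is left, so p_1 = False.
In (¬p_3 ∨ p_4) only p_4 is left, so p_4 = True.
In (¬p_2 ∨ ¬p_3 ∨ ¬p_4) only ¬p_2 is left, so p_2 = False.
In (¬p_4 ∨ p_5) only p_5 is left, so p_5 = True.
All clauses satisfied.

p_1 = False; p_2 = False; p_3 = True; p_4 = True; p_5 = True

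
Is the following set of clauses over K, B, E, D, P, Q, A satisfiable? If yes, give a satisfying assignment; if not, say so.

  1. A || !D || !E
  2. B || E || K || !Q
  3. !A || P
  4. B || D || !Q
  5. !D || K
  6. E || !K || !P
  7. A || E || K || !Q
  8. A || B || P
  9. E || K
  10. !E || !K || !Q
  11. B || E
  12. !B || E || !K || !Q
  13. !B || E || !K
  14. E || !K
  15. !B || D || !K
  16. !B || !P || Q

K=F, B=T, E=T, D=F, P=F, Q=T, A=F

Set K = False.
  then (!D || K) forces D = False.
  then (E || K) forces E = True.
Set B = True.
Set P = False.
  then (!A || P) forces A = False.
Set Q = True.
All clauses satisfied.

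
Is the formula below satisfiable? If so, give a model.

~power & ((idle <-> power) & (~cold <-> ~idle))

power = False, cold = False, idle = False

  ~power = True
  (idle <-> power) & (~cold <-> ~idle) = True
    idle <-> power = True
    ~cold <-> ~idle = True
      ~cold = True
      ~idle = True
Both conjuncts True, so the formula holds.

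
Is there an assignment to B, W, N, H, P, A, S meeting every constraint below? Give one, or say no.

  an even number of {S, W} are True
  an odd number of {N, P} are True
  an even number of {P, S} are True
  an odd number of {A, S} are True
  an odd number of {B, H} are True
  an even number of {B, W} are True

B=F, W=F, N=T, H=T, P=F, A=T, S=F

{S, W}: 0 true → even ✓
{N, P}: 1 true → odd ✓
{P, S}: 0 true → even ✓
{A, S}: 1 true → odd ✓
{B, H}: 1 true → odd ✓
{B, W}: 0 true → even ✓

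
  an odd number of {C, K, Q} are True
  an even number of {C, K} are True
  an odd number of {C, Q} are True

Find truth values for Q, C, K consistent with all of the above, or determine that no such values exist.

Q: True, C: False, K: False

{C, K, Q}: 1 true → odd ✓
{C, K}: 0 true → even ✓
{C, Q}: 1 true → odd ✓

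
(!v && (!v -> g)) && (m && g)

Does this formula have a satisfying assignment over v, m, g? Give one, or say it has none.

v = False; m = True; g = True

  !v && (!v -> g) = True
    !v = True
    !v -> g = True
      !v = True
  m && g = True
Both conjuncts True, so the formula holds.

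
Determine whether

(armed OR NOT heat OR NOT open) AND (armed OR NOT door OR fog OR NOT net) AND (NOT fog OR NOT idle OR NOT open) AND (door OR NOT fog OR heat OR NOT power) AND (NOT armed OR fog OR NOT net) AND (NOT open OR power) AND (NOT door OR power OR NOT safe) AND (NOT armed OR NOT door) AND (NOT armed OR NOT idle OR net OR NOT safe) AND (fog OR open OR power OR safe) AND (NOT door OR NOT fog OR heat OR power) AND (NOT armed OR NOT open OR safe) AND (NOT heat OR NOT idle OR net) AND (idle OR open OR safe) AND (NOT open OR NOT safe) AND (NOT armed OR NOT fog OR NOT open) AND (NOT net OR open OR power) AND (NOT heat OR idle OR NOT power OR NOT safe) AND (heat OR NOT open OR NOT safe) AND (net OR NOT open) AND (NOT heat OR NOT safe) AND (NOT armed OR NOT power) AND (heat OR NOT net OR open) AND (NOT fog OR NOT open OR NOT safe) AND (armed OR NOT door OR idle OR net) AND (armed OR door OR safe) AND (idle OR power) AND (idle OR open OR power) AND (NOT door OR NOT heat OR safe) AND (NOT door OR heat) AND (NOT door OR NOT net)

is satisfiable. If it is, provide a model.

Set safe = True.
  then (NOT open OR NOT safe) forces open = False.
  then (NOT heat OR NOT safe) forces heat = False.
  then (heat OR NOT net OR open) forces net = False.
  then (NOT door OR heat) forces door = False.
Set idle = True.
  then (NOT armed OR NOT idle OR net OR NOT safe) forces armed = False.
Set fog = True.
  then (door OR NOT fog OR heat OR NOT power) forces power = False.
All clauses satisfied.

safe=T, heat=F, idle=T, door=F, net=F, open=F, fog=T, armed=F, power=F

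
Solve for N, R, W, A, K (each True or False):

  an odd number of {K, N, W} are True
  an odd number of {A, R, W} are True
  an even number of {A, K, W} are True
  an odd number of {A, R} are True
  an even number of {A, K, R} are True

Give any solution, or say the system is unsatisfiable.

N = False, R = False, W = False, A = True, K = True

{K, N, W}: 1 true → odd ✓
{A, R, W}: 1 true → odd ✓
{A, K, W}: 2 true → even ✓
{A, R}: 1 true → odd ✓
{A, K, R}: 2 true → even ✓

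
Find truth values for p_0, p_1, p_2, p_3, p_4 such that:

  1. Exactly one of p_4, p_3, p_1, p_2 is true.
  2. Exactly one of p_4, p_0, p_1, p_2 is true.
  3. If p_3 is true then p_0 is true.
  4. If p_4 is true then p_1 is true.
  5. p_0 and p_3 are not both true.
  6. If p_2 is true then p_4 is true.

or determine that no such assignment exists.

p_0 = False, p_1 = True, p_2 = False, p_3 = False, p_4 = False

  (1) {p_4, p_3, p_1, p_2}: 1 true — exactly one ✓
  (2) {p_4, p_0, p_1, p_2}: 1 true — exactly one ✓
  (3) p_3=F ⇒ p_0: vacuous ✓
  (4) p_4=F ⇒ p_1: vacuous ✓
  (5) p_0=F, p_3=F — not both ✓
  (6) p_2=F ⇒ p_4: vacuous ✓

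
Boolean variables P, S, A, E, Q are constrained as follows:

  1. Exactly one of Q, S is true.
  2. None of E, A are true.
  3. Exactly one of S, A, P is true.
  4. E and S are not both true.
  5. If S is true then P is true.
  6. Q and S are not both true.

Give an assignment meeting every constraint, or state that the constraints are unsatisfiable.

P=T, S=F, A=F, E=F, Q=T

  (1) {Q, S}: 1 true — exactly one ✓
  (2) {E, A}: 0 true — none ✓
  (3) {S, A, P}: 1 true — exactly one ✓
  (4) E=F, S=F — not both ✓
  (5) S=F ⇒ P: vacuous ✓
  (6) Q=T, S=F — not both ✓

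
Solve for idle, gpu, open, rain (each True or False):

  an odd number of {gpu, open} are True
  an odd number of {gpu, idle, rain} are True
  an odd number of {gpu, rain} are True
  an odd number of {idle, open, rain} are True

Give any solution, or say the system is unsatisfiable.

Adding constraints 1, 2, 4 mod 2: every variable appears an even number of times on the left, so the left side is 0.
But the right sides sum to 1 (mod 2). 0 ≠ 1 — the system is inconsistent.

Unsatisfiable — no assignment works.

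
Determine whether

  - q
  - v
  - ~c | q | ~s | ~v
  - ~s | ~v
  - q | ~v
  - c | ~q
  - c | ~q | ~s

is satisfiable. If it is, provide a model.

Unit clause (q) forces q = True.
Unit clause (v) forces v = True.
In (~s | ~v) only ~s is left, so s = False.
In (c | ~q) only c is left, so c = True.
Check each clause:
  (q): q holds.
  (v): v holds.
  (~c | q | ~s | ~v): q holds.
  (~s | ~v): ~s holds.
  (q | ~v): q holds.
  (c | ~q): c holds.
  (c | ~q | ~s): c holds.
All clauses satisfied.

c = True, q = True, v = True, s = False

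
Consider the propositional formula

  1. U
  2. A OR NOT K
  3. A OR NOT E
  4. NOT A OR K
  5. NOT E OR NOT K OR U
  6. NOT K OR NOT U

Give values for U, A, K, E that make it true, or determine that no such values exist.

Unit clause (U) forces U = True.
In (NOT K OR NOT U) only NOT K is left, so K = False.
In (NOT A OR K) only NOT A is left, so A = False.
In (A OR NOT E) only NOT E is left, so E = False.
Check each clause:
  (U): U holds.
  (A OR NOT K): NOT K holds.
  (A OR NOT E): NOT E holds.
  (NOT A OR K): NOT A holds.
  (NOT E OR NOT K OR U): NOT E holds.
  (NOT K OR NOT U): NOT K holds.
All clauses satisfied.

U: True, A: False, K: False, E: False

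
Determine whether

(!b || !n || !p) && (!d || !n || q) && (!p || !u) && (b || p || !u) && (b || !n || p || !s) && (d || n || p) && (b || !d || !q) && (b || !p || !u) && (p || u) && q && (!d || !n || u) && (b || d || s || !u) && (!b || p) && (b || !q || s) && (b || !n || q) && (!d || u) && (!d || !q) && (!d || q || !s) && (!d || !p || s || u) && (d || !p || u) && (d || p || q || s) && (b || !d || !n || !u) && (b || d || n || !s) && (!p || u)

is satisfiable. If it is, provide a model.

Case u = True:
  (!p || !u) forces p = False.
  (b || p || !u) forces b = True.
  Clause (!b || p) is falsified — contradiction.
Case u = False:
  (p || u) forces p = True.
  Clause (!p || u) is falsified — contradiction.
Both cases fail, so the formula is unsatisfiable.

UNSATISFIABLE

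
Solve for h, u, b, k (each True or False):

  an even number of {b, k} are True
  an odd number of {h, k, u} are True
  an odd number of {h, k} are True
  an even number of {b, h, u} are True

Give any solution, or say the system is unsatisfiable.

Adding constraints 1, 2, 4 mod 2: every variable appears an even number of times on the left, so the left side is 0.
But the right sides sum to 1 (mod 2). 0 ≠ 1 — the system is inconsistent.

The formula is unsatisfiable.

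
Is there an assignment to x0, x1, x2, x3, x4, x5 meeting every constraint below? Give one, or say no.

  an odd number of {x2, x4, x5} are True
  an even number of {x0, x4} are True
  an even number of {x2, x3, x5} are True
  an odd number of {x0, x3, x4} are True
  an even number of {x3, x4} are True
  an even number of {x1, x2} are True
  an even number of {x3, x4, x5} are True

The formula is unsatisfiable.

Adding constraints 1, 3, 5 mod 2: every variable appears an even number of times on the left, so the left side is 0.
But the right sides sum to 1 (mod 2). 0 ≠ 1 — the system is inconsistent.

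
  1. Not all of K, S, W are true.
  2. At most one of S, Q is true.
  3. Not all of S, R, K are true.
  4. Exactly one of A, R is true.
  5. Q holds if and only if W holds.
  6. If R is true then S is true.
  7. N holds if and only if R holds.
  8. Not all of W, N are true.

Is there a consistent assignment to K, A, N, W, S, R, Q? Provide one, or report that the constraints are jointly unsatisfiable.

K: False, A: False, N: True, W: False, S: True, R: True, Q: False

  (1) {K, S, W}: 1/3 true — not all ✓
  (2) {S, Q}: 1 true — at most one ✓
  (3) {S, R, K}: 2/3 true — not all ✓
  (4) {A, R}: 1 true — exactly one ✓
  (5) Q=F, W=F — same ✓
  (6) R=T ⇒ S: T ✓
  (7) N=T, R=T — same ✓
  (8) {W, N}: 1/2 true — not all ✓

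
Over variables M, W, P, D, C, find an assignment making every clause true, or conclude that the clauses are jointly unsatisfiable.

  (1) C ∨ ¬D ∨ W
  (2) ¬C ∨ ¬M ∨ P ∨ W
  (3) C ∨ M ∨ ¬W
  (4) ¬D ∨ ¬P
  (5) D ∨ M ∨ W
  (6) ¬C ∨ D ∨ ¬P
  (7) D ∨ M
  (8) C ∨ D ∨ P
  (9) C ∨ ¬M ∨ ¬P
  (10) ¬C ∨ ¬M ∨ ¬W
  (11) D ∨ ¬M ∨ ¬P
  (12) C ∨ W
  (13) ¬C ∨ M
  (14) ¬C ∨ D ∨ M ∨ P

Try M = False:
  (D ∨ M) forces D = True.
  (¬D ∨ ¬P) forces P = False.
  (¬C ∨ M) forces C = False.
  (C ∨ ¬D ∨ W) forces W = True.
  clause (C ∨ M ∨ ¬W) is falsified — backtrack.
So M = True.
Try W = False:
  (C ∨ W) forces C = True.
  (¬C ∨ ¬M ∨ P ∨ W) forces P = True.
  (¬D ∨ ¬P) forces D = False.
  clause (¬C ∨ D ∨ ¬P) is falsified — backtrack.
So W = True.
  then (¬C ∨ ¬M ∨ ¬W) forces C = False.
  then (C ∨ ¬M ∨ ¬P) forces P = False.
  then (C ∨ D ∨ P) forces D = True.
All clauses satisfied.

M = True; W = True; P = False; D = True; C = False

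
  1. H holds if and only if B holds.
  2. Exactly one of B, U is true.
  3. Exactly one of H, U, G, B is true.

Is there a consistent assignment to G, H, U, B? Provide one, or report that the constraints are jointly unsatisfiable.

G: False, H: False, U: True, B: False

  (1) H=F, B=F — same ✓
  (2) {B, U}: 1 true — exactly one ✓
  (3) {H, U, G, B}: 1 true — exactly one ✓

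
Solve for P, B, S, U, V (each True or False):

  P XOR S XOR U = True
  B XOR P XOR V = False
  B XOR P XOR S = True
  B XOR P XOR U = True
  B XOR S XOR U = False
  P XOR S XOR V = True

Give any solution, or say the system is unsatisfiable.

Adding constraints 1, 2, 4, 6 mod 2: every variable appears an even number of times on the left, so the left side is 0.
But the right sides sum to 1 (mod 2). 0 ≠ 1 — the system is inconsistent.

No satisfying assignment exists.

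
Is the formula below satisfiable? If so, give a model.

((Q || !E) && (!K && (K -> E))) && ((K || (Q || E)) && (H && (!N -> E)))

K = False, H = True, N = False, E = True, Q = True

  (Q || !E) && (!K && (K -> E)) = True
    Q || !E = True
      !E = False
    !K && (K -> E) = True
      !K = True
      K -> E = True
  (K || (Q || E)) && (H && (!N -> E)) = True
    K || (Q || E) = True
      Q || E = True
    H && (!N -> E) = True
      !N -> E = True
        !N = True
Both conjuncts True, so the formula holds.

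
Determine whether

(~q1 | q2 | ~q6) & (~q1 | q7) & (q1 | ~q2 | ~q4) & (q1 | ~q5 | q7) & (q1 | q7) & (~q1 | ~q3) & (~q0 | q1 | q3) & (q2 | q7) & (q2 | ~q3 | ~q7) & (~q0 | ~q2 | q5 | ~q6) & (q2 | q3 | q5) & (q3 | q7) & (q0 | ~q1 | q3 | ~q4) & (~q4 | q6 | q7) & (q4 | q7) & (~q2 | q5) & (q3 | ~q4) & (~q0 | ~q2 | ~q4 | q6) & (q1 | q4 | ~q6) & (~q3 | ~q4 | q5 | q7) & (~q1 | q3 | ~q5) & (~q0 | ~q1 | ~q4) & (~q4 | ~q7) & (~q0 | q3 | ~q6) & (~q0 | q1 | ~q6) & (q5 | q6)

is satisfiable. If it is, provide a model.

q0 = True; q1 = False; q2 = True; q3 = True; q4 = False; q5 = True; q6 = False; q7 = True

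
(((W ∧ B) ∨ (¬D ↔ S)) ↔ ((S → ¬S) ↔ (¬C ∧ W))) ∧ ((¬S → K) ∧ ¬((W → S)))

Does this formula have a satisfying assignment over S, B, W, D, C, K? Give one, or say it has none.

S: False; B: False; W: True; D: False; C: True; K: True

  ((W ∧ B) ∨ (¬D ↔ S)) ↔ ((S → ¬S) ↔ (¬C ∧ W)) = True
    (W ∧ B) ∨ (¬D ↔ S) = False
      W ∧ B = False
      ¬D ↔ S = False
        ¬D = True
    (S → ¬S) ↔ (¬C ∧ W) = False
      S → ¬S = True
        ¬S = True
      ¬C ∧ W = False
        ¬C = False
  (¬S → K) ∧ ¬((W → S)) = True
    ¬S → K = True
      ¬S = True
    ¬((W → S)) = True
      W → S = False
Both conjuncts True, so the formula holds.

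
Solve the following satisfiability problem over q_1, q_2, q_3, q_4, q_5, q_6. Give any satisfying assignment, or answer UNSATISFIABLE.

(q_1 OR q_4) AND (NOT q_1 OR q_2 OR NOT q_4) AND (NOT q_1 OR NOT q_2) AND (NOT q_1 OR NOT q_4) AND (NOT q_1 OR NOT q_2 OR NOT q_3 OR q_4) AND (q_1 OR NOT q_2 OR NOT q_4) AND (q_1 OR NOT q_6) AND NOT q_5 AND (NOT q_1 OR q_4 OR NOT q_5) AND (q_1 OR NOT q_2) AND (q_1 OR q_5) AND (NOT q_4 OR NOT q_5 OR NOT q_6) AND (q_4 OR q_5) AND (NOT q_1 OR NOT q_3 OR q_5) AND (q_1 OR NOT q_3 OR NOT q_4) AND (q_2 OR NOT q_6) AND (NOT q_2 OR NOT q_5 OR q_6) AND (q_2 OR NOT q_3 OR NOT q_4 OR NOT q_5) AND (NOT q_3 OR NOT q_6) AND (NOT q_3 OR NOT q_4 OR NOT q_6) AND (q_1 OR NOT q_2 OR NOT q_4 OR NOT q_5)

Unsatisfiable — no assignment works.

Case q_5 = True:
  Clause (NOT q_5) is falsified — contradiction.
Case q_5 = False:
  (q_1 OR q_5) forces q_1 = True.
  (NOT q_1 OR NOT q_2) forces q_2 = False.
  (NOT q_1 OR q_2 OR NOT q_4) forces q_4 = False.
  Clause (q_4 OR q_5) is falsified — contradiction.
Both cases fail, so the formula is unsatisfiable.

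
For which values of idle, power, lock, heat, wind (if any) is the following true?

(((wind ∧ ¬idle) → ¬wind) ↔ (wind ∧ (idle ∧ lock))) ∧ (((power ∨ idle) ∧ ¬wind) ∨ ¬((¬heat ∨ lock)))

idle = False, power = False, lock = False, heat = True, wind = True

  ((wind ∧ ¬idle) → ¬wind) ↔ (wind ∧ (idle ∧ lock)) = True
    (wind ∧ ¬idle) → ¬wind = False
      wind ∧ ¬idle = True
        ¬idle = True
      ¬wind = False
    wind ∧ (idle ∧ lock) = False
      idle ∧ lock = False
  ((power ∨ idle) ∧ ¬wind) ∨ ¬((¬heat ∨ lock)) = True
    (power ∨ idle) ∧ ¬wind = False
      power ∨ idle = False
      ¬wind = False
    ¬((¬heat ∨ lock)) = True
      ¬heat ∨ lock = False
        ¬heat = False
Both conjuncts True, so the formula holds.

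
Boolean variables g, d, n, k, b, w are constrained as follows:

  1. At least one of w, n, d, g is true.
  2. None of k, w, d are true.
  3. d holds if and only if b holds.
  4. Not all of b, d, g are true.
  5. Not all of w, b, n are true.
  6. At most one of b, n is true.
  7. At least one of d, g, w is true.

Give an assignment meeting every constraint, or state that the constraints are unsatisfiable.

g = True, d = False, n = False, k = False, b = False, w = False

  (1) {w, n, d, g}: 1 true — at least one ✓
  (2) {k, w, d}: 0 true — none ✓
  (3) d=F, b=F — same ✓
  (4) {b, d, g}: 1/3 true — not all ✓
  (5) {w, b, n}: 0/3 true — not all ✓
  (6) {b, n}: 0 true — at most one ✓
  (7) {d, g, w}: 1 true — at least one ✓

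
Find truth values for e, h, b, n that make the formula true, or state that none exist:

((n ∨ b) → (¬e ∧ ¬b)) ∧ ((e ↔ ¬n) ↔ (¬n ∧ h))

e=T; h=T; b=F; n=F

  (n ∨ b) → (¬e ∧ ¬b) = True
    n ∨ b = False
    ¬e ∧ ¬b = False
      ¬e = False
      ¬b = True
  (e ↔ ¬n) ↔ (¬n ∧ h) = True
    e ↔ ¬n = True
      ¬n = True
    ¬n ∧ h = True
      ¬n = True
Both conjuncts True, so the formula holds.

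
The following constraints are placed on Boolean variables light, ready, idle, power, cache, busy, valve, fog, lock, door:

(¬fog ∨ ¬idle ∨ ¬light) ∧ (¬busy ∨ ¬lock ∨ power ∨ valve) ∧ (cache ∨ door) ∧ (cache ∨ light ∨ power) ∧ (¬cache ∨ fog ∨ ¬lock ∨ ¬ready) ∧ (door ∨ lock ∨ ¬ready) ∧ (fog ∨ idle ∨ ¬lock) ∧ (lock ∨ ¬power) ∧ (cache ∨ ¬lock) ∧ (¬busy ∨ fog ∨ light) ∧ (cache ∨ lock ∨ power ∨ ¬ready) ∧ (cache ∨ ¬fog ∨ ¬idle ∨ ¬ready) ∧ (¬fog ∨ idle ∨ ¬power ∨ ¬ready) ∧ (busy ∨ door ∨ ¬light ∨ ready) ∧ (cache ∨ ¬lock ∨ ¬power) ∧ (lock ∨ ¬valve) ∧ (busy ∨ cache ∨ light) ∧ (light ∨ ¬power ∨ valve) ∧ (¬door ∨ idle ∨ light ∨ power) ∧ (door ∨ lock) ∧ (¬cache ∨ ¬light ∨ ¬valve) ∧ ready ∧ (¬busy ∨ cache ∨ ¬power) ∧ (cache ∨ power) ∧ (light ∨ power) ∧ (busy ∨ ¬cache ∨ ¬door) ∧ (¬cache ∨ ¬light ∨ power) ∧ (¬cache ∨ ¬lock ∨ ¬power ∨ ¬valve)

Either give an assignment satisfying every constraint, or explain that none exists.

Case power = True:
  (lock ∨ ¬power) forces lock = True.
  (cache ∨ ¬lock) forces cache = True.
  (ready) forces ready = True.
  (¬cache ∨ fog ∨ ¬lock ∨ ¬ready) forces fog = True.
  (¬fog ∨ idle ∨ ¬power ∨ ¬ready) forces idle = True.
  (¬fog ∨ ¬idle ∨ ¬light) forces light = False.
  (light ∨ ¬power ∨ valve) forces valve = True.
  Clause (¬cache ∨ ¬lock ∨ ¬power ∨ ¬valve) is falsified — contradiction.
Case power = False:
  (ready) forces ready = True.
  (cache ∨ power) forces cache = True.
  (light ∨ power) forces light = True.
  Clause (¬cache ∨ ¬light ∨ power) is falsified — contradiction.
Both cases fail, so the formula is unsatisfiable.

Unsatisfiable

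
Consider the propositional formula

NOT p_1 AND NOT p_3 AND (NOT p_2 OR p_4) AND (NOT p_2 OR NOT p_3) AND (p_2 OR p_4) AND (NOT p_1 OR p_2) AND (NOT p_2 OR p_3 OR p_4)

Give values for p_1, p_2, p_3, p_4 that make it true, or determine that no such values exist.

p_1 = False; p_2 = True; p_3 = False; p_4 = True

Unit clause (NOT p_1) forces p_1 = False.
Unit clause (NOT p_3) forces p_3 = False.
Set p_2 = True.
  then (NOT p_2 OR p_4) forces p_4 = True.
All clauses satisfied.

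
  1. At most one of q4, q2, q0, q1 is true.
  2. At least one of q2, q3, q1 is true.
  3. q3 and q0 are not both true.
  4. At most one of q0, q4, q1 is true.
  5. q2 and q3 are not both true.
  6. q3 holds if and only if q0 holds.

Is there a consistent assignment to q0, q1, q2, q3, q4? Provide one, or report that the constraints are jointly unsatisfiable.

q0=F, q1=T, q2=F, q3=F, q4=F

  (1) {q4, q2, q0, q1}: 1 true — at most one ✓
  (2) {q2, q3, q1}: 1 true — at least one ✓
  (3) q3=F, q0=F — not both ✓
  (4) {q0, q4, q1}: 1 true — at most one ✓
  (5) q2=F, q3=F — not both ✓
  (6) q3=F, q0=F — same ✓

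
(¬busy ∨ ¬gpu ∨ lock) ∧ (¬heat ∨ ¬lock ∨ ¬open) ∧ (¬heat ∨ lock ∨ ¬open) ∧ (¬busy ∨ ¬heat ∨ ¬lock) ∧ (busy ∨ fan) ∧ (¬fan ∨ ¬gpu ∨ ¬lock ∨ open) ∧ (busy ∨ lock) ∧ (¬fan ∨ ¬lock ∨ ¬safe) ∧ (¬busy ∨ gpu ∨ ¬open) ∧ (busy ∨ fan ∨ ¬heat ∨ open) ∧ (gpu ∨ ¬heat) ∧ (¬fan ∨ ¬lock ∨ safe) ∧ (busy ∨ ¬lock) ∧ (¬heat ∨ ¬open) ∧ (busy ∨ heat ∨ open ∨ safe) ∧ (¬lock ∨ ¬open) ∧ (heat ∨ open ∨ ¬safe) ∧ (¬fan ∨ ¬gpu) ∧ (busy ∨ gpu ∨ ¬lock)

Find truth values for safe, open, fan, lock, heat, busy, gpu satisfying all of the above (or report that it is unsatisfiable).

Set safe = False.
Try open = True:
  (¬heat ∨ ¬open) forces heat = False.
  (¬lock ∨ ¬open) forces lock = False.
  (busy ∨ lock) forces busy = True.
  (¬busy ∨ ¬gpu ∨ lock) forces gpu = False.
  clause (¬busy ∨ gpu ∨ ¬open) is falsified — backtrack.
So open = False.
Set fan = True.
  then (¬fan ∨ ¬lock ∨ safe) forces lock = False.
  then (¬fan ∨ ¬gpu) forces gpu = False.
  then (busy ∨ lock) forces busy = True.
  then (gpu ∨ ¬heat) forces heat = False.
All clauses satisfied.

safe=F, open=F, fan=T, lock=F, heat=F, busy=T, gpu=F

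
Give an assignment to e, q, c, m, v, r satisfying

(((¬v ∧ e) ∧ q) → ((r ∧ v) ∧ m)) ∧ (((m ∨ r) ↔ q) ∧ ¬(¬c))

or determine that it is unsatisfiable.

e: True; q: True; c: True; m: False; v: True; r: True

  ((¬v ∧ e) ∧ q) → ((r ∧ v) ∧ m) = True
    (¬v ∧ e) ∧ q = False
      ¬v ∧ e = False
        ¬v = False
    (r ∧ v) ∧ m = False
      r ∧ v = True
  ((m ∨ r) ↔ q) ∧ ¬(¬c) = True
    (m ∨ r) ↔ q = True
      m ∨ r = True
    ¬(¬c) = True
      ¬c = False
Both conjuncts True, so the formula holds.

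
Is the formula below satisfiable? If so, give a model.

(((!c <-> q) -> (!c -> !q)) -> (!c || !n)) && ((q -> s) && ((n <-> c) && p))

p = True, q = False, s = False, c = False, n = False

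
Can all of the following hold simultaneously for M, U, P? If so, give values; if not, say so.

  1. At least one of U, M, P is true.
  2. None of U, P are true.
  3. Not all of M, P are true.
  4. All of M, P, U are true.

Case U = True:
  Constraint (2) is violated (U=T) — contradiction.
Case U = False:
  Constraint (4) is violated (U=F) — contradiction.
Both cases fail — unsatisfiable.

UNSATISFIABLE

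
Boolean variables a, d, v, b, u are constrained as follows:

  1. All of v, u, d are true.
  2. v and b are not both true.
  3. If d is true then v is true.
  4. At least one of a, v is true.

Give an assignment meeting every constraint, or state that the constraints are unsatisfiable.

a = True; d = True; v = True; b = False; u = True

  (1) {v, u, d}: all 3 true ✓
  (2) v=T, b=F — not both ✓
  (3) d=T ⇒ v: T ✓
  (4) {a, v}: 2 true — at least one ✓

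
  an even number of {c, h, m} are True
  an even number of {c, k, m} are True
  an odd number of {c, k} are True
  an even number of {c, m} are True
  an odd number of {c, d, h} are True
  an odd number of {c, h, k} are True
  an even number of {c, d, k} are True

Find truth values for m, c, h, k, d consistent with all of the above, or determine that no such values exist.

Adding constraints 1, 2, 5, 7 mod 2: every variable appears an even number of times on the left, so the left side is 0.
But the right sides sum to 1 (mod 2). 0 ≠ 1 — the system is inconsistent.

UNSATISFIABLE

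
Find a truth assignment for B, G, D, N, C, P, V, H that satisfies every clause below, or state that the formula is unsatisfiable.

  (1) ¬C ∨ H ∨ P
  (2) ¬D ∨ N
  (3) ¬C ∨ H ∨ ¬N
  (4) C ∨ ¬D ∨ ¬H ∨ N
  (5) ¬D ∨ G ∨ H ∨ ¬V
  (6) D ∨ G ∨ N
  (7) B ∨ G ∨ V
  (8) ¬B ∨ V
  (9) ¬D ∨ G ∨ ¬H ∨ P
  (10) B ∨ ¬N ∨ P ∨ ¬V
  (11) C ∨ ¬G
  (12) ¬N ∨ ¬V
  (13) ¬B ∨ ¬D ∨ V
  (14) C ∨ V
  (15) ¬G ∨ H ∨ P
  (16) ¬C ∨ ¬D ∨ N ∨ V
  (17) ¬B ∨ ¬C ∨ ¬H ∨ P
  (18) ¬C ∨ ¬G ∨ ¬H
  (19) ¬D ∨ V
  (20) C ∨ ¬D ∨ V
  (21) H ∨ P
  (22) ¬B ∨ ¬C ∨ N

Set B = False.
Try G = False:
  (B ∨ G ∨ V) forces V = True.
  (¬N ∨ ¬V) forces N = False.
  (¬D ∨ N) forces D = False.
  clause (D ∨ G ∨ N) is falsified — backtrack.
So G = True.
  then (C ∨ ¬G) forces C = True.
  then (¬C ∨ ¬G ∨ ¬H) forces H = False.
  then (H ∨ P) forces P = True.
  then (¬C ∨ H ∨ ¬N) forces N = False.
  then (¬D ∨ N) forces D = False.
Set V = True.
All clauses satisfied.

B = False, G = True, D = False, N = False, C = True, P = True, V = True, H = False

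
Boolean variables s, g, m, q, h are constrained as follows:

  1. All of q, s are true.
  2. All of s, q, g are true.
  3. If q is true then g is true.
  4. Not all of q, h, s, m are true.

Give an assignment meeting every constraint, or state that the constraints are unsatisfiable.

s = True, g = True, m = True, q = True, h = False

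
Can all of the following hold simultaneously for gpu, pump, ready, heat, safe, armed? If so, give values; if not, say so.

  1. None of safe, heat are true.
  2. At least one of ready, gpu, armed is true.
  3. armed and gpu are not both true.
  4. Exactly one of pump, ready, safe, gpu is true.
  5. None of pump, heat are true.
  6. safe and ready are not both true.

gpu=F; pump=F; ready=T; heat=F; safe=F; armed=F

  (1) {safe, heat}: 0 true — none ✓
  (2) {ready, gpu, armed}: 1 true — at least one ✓
  (3) armed=F, gpu=F — not both ✓
  (4) {pump, ready, safe, gpu}: 1 true — exactly one ✓
  (5) {pump, heat}: 0 true — none ✓
  (6) safe=F, ready=T — not both ✓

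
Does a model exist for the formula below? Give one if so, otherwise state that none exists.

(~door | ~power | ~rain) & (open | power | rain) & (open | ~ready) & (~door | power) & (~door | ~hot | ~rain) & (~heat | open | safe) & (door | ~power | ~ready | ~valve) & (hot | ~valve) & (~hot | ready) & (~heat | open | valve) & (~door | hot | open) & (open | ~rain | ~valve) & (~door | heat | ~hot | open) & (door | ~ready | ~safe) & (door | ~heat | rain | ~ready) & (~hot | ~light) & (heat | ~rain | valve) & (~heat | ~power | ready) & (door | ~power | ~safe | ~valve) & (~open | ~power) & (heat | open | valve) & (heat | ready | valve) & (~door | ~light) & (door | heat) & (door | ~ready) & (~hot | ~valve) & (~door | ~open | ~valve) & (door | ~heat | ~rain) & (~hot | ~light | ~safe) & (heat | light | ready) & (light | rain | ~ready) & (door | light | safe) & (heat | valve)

Set heat = True.
Set light = False.
Try door = True:
  (~door | power) forces power = True.
  (~door | ~power | ~rain) forces rain = False.
  (~heat | ~power | ready) forces ready = True.
  clause (light | rain | ~ready) is falsified — backtrack.
So door = False.
  then (door | ~ready) forces ready = False.
  then (door | ~heat | ~rain) forces rain = False.
  then (door | light | safe) forces safe = True.
  then (~hot | ready) forces hot = False.
  then (~heat | ~power | ready) forces power = False.
  then (open | power | rain) forces open = True.
  then (hot | ~valve) forces valve = False.
All clauses satisfied.

heat=T, light=F, door=F, ready=F, rain=F, open=T, power=F, hot=F, valve=F, safe=T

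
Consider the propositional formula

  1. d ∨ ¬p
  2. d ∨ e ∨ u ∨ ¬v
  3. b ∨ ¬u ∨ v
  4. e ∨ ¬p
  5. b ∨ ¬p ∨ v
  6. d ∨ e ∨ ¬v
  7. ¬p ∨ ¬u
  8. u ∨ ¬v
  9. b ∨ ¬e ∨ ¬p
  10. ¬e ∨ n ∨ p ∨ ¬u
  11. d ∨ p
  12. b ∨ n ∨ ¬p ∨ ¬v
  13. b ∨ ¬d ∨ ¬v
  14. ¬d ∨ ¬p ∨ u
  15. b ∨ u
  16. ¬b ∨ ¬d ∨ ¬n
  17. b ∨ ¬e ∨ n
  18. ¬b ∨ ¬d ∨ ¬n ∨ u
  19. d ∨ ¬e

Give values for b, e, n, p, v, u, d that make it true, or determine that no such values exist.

b: True, e: False, n: False, p: False, v: False, u: True, d: True

Try b = False:
  (b ∨ u) forces u = True.
  (b ∨ ¬u ∨ v) forces v = True.
  (¬p ∨ ¬u) forces p = False.
  (d ∨ p) forces d = True.
  clause (b ∨ ¬d ∨ ¬v) is falsified — backtrack.
So b = True.
Set e = False.
  then (e ∨ ¬p) forces p = False.
  then (d ∨ p) forces d = True.
  then (¬b ∨ ¬d ∨ ¬n) forces n = False.
Set v = False.
Set u = True.
All clauses satisfied.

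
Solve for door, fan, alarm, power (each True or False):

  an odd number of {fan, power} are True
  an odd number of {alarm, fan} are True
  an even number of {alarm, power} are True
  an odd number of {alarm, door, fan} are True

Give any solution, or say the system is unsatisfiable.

door: False, fan: True, alarm: False, power: False

{fan, power}: 1 true → odd ✓
{alarm, fan}: 1 true → odd ✓
{alarm, power}: 0 true → even ✓
{alarm, door, fan}: 1 true → odd ✓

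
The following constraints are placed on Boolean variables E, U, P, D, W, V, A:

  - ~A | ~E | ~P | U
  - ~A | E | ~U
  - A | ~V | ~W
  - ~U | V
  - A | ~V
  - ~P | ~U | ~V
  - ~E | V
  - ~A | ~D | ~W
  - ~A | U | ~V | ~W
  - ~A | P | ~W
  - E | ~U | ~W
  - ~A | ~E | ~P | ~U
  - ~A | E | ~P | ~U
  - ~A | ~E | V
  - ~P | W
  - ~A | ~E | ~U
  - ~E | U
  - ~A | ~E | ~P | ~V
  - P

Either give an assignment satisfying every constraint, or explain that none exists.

E = False; U = False; P = True; D = True; W = True; V = False; A = False

Unit clause (P) forces P = True.
In (~P | W) only W is left, so W = True.
Try E = True:
  (~E | V) forces V = True.
  (A | ~V | ~W) forces A = True.
  clause (~A | ~E | ~P | ~V) is falsified — backtrack.
So E = False.
  then (E | ~U | ~W) forces U = False.
Set D = True.
  then (~A | ~D | ~W) forces A = False.
  then (A | ~V | ~W) forces V = False.
All clauses satisfied.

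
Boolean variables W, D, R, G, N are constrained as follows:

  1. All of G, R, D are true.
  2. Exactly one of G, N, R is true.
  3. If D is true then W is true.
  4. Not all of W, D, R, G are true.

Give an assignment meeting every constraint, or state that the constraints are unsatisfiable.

Unsatisfiable

Case R = True:
  (1) forces G = True.
  Constraint (2) is violated (G=T, R=T) — contradiction.
Case R = False:
  Constraint (1) is violated (R=F) — contradiction.
Both cases fail — unsatisfiable.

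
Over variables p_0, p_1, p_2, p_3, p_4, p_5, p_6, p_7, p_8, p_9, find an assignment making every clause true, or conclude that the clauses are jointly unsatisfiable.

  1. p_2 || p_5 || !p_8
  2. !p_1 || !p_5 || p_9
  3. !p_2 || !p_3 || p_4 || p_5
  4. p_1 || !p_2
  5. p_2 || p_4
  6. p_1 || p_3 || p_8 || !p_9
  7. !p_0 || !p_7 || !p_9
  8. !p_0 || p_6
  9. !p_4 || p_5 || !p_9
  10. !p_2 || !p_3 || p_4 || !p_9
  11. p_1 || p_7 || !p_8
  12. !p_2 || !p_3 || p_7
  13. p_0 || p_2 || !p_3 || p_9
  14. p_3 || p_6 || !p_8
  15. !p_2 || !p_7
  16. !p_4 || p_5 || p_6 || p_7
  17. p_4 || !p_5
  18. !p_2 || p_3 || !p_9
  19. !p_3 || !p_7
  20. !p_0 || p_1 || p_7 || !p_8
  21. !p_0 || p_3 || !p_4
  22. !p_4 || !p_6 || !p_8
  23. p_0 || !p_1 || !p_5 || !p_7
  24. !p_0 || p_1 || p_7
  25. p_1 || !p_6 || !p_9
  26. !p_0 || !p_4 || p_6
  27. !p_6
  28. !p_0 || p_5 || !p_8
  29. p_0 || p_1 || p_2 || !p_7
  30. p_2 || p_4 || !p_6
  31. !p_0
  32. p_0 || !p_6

Unit clause (!p_6) forces p_6 = False.
Unit clause (!p_0) forces p_0 = False.
Set p_1 = False.
  then (p_1 || !p_2) forces p_2 = False.
  then (p_2 || p_4) forces p_4 = True.
  then (p_0 || p_1 || p_2 || !p_7) forces p_7 = False.
  then (p_1 || p_7 || !p_8) forces p_8 = False.
  then (!p_4 || p_5 || p_6 || p_7) forces p_5 = True.
Set p_3 = False.
  then (p_1 || p_3 || p_8 || !p_9) forces p_9 = False.
All clauses satisfied.

p_0 = False; p_1 = False; p_2 = False; p_3 = False; p_4 = True; p_5 = True; p_6 = False; p_7 = False; p_8 = False; p_9 = False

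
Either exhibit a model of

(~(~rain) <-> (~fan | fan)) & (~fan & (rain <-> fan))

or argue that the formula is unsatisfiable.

Case fan = True: the conjunct ~fan is False.
Case fan = False: the formula simplifies to ~(~rain) & ~rain.
  rain = True: the conjunct ~rain is False.
  rain = False: the conjunct ~(~rain) becomes ~(~False) = False.
Both cases fail — unsatisfiable.

Unsatisfiable — no assignment works.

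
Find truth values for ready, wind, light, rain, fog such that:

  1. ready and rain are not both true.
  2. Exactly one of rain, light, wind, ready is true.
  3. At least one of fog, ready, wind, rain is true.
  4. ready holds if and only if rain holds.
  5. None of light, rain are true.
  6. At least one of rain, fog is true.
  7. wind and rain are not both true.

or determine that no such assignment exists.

ready = False, wind = True, light = False, rain = False, fog = True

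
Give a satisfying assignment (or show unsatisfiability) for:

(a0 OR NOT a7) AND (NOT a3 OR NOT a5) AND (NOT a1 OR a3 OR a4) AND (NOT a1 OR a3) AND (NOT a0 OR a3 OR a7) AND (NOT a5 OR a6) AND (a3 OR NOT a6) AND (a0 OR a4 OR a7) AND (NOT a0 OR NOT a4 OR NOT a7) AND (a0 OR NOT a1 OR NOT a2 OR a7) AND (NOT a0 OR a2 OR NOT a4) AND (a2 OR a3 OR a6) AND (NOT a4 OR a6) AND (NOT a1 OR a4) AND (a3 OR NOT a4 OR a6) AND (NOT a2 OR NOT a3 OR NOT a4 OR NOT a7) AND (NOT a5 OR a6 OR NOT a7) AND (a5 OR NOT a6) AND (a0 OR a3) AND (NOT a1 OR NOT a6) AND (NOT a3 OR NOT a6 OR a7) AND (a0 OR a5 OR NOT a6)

Try a0 = False:
  (a0 OR NOT a7) forces a7 = False.
  (a0 OR a4 OR a7) forces a4 = True.
  (NOT a4 OR a6) forces a6 = True.
  (a3 OR NOT a6) forces a3 = True.
  clause (NOT a3 OR NOT a6 OR a7) is falsified — backtrack.
So a0 = True.
Set a1 = False.
Set a2 = True.
Set a3 = True.
  then (NOT a3 OR NOT a5) forces a5 = False.
  then (a5 OR NOT a6) forces a6 = False.
  then (NOT a4 OR a6) forces a4 = False.
Set a7 = True.
All clauses satisfied.

a0 = True, a1 = False, a2 = True, a3 = True, a4 = False, a5 = False, a6 = False, a7 = True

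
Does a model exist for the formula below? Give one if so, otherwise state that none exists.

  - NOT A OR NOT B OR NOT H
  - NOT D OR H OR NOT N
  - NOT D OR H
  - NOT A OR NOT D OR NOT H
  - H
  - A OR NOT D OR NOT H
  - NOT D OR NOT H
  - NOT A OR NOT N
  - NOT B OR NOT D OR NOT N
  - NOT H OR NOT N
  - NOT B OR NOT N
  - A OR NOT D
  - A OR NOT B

N: False, H: True, B: False, D: False, A: True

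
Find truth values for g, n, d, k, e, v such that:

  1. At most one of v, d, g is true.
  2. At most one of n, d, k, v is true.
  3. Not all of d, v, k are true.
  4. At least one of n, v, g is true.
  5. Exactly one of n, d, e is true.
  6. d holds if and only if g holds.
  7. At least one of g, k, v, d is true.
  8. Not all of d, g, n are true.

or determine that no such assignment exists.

g=F, n=F, d=F, k=F, e=T, v=T

  (1) {v, d, g}: 1 true — at most one ✓
  (2) {n, d, k, v}: 1 true — at most one ✓
  (3) {d, v, k}: 1/3 true — not all ✓
  (4) {n, v, g}: 1 true — at least one ✓
  (5) {n, d, e}: 1 true — exactly one ✓
  (6) d=F, g=F — same ✓
  (7) {g, k, v, d}: 1 true — at least one ✓
  (8) {d, g, n}: 0/3 true — not all ✓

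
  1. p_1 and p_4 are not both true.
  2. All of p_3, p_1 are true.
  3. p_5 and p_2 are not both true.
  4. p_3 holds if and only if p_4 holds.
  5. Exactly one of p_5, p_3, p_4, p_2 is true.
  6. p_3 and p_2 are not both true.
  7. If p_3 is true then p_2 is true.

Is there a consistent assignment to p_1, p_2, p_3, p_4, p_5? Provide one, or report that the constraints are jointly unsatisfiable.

Unsatisfiable — no assignment works.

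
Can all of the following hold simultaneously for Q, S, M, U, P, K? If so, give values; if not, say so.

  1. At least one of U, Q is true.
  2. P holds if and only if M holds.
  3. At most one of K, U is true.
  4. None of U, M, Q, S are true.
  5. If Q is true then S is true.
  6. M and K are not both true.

Case Q = True:
  Constraint (4) is violated (Q=T) — contradiction.
Case Q = False:
  (1) with Q=F forces U = True.
  Constraint (4) is violated (U=T) — contradiction.
Both cases fail — unsatisfiable.

No satisfying assignment exists.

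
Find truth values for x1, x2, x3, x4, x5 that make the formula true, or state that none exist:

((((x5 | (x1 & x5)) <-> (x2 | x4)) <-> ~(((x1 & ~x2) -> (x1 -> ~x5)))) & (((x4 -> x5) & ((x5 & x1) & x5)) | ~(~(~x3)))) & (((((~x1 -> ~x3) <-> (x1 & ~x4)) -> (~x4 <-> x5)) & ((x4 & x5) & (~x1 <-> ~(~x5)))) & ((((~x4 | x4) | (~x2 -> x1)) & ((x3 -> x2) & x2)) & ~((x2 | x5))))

UNSATISFIABLE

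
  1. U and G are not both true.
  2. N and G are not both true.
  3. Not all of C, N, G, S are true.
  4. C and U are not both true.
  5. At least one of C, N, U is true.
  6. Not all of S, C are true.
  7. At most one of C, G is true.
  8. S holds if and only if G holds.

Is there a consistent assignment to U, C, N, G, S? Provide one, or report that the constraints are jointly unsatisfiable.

U: False; C: True; N: True; G: False; S: False

  (1) U=F, G=F — not both ✓
  (2) N=T, G=F — not both ✓
  (3) {C, N, G, S}: 2/4 true — not all ✓
  (4) C=T, U=F — not both ✓
  (5) {C, N, U}: 2 true — at least one ✓
  (6) {S, C}: 1/2 true — not all ✓
  (7) {C, G}: 1 true — at most one ✓
  (8) S=F, G=F — same ✓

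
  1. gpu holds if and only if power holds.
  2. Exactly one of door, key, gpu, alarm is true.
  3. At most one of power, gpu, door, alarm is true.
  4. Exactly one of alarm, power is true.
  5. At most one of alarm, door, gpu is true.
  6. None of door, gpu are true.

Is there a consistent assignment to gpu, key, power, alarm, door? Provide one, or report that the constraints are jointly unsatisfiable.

gpu=F, key=F, power=F, alarm=T, door=F

  (1) gpu=F, power=F — same ✓
  (2) {door, key, gpu, alarm}: 1 true — exactly one ✓
  (3) {power, gpu, door, alarm}: 1 true — at most one ✓
  (4) {alarm, power}: 1 true — exactly one ✓
  (5) {alarm, door, gpu}: 1 true — at most one ✓
  (6) {door, gpu}: 0 true — none ✓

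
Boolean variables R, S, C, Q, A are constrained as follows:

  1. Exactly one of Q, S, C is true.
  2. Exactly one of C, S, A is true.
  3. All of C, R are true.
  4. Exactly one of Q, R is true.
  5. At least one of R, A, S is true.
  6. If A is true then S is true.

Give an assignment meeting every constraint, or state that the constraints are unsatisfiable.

R = True, S = False, C = True, Q = False, A = False

  (1) {Q, S, C}: 1 true — exactly one ✓
  (2) {C, S, A}: 1 true — exactly one ✓
  (3) {C, R}: all 2 true ✓
  (4) {Q, R}: 1 true — exactly one ✓
  (5) {R, A, S}: 1 true — at least one ✓
  (6) A=F ⇒ S: vacuous ✓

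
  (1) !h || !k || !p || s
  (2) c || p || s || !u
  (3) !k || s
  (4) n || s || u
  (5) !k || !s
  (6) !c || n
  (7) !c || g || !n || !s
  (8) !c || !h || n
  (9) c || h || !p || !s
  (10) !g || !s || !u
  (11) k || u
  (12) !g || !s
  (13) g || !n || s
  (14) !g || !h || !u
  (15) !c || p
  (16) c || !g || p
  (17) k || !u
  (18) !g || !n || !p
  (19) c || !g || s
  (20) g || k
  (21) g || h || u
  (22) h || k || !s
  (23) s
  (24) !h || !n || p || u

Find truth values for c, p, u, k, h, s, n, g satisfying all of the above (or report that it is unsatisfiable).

Case k = True:
  (!k || s) forces s = True.
  Clause (!k || !s) is falsified — contradiction.
Case k = False:
  (k || u) forces u = True.
  Clause (k || !u) is falsified — contradiction.
Both cases fail, so the formula is unsatisfiable.

Unsatisfiable — no assignment works.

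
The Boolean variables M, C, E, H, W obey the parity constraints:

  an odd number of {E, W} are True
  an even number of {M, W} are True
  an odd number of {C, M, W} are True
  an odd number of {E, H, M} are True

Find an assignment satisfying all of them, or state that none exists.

M: True; C: True; E: False; H: False; W: True

{E, W}: 1 true → odd ✓
{M, W}: 2 true → even ✓
{C, M, W}: 3 true → odd ✓
{E, H, M}: 1 true → odd ✓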